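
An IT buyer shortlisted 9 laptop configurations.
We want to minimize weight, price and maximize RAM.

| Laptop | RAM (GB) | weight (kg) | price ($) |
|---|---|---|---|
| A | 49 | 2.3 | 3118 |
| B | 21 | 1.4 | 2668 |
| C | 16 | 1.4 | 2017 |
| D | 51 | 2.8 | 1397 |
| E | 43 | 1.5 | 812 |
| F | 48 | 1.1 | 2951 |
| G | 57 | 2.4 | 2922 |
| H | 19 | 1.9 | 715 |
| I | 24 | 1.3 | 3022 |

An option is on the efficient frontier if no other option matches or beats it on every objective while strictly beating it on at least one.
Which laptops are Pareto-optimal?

A: not dominated.
B: not dominated.
C: not dominated.
D: not dominated.
E: not dominated.
F: not dominated (best weight).
G: not dominated (best RAM).
H: not dominated (best price).
I: dominated by F (RAM 48≥24, weight 1.1≤1.3, price 2951≤3022).

A, B, C, D, E, F, G, H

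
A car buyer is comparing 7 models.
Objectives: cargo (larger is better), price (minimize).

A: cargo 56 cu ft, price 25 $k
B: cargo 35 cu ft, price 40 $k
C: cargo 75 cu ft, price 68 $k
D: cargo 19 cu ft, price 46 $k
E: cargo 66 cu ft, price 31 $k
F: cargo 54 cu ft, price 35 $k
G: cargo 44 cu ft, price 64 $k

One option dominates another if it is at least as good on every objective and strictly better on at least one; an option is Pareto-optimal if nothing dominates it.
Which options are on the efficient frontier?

A, C, E

A: not dominated (best price).
B: dominated by A (cargo 56≥35, price 25≤40).
C: not dominated (best cargo).
D: dominated by A (cargo 56≥19, price 25≤46).
E: not dominated.
F: dominated by A (cargo 56≥54, price 25≤35).
G: dominated by A (cargo 56≥44, price 25≤64).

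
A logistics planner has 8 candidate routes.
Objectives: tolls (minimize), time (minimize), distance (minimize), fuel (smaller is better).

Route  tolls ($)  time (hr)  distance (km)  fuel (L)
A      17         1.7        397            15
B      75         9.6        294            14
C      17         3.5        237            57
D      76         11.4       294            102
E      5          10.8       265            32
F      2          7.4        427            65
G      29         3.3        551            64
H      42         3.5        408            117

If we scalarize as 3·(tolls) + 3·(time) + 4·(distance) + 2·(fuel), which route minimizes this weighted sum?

C

A: 3·17 + 3·1.7 + 4·397 + 2·15 = 1674.1
B: 3·75 + 3·9.6 + 4·294 + 2·14 = 1457.8
C: 3·17 + 3·3.5 + 4·237 + 2·57 = 1123.5
D: 3·76 + 3·11.4 + 4·294 + 2·102 = 1642.2
E: 3·5 + 3·10.8 + 4·265 + 2·32 = 1171.4
F: 3·2 + 3·7.4 + 4·427 + 2·65 = 1866.2
G: 3·29 + 3·3.3 + 4·551 + 2·64 = 2428.9
H: 3·42 + 3·3.5 + 4·408 + 2·117 = 2002.5
Lowest: C at 1123.5.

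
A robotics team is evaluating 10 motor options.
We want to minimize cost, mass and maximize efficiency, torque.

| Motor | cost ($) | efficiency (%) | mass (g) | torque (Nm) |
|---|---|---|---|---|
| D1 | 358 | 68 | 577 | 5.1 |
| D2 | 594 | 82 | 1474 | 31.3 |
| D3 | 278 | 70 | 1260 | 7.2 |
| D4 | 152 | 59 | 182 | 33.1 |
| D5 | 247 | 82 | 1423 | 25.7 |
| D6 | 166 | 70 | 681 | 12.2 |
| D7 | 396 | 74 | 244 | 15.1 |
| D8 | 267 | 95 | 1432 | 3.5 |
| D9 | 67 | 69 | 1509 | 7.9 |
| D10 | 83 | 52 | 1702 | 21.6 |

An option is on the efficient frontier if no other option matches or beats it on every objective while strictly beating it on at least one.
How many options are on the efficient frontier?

9

D1: not dominated.
D2: not dominated.
D3: dominated by D6 (cost 166≤278, efficiency 70≥70, mass 681≤1260, torque 12.2≥7.2).
D4: not dominated (best mass).
D5: not dominated.
D6: not dominated.
D7: not dominated.
D8: not dominated (best efficiency).
D9: not dominated (best cost).
D10: not dominated.
Pareto-optimal: D1, D2, D4, D5, D6, D7, D8, D9, D10 → 9.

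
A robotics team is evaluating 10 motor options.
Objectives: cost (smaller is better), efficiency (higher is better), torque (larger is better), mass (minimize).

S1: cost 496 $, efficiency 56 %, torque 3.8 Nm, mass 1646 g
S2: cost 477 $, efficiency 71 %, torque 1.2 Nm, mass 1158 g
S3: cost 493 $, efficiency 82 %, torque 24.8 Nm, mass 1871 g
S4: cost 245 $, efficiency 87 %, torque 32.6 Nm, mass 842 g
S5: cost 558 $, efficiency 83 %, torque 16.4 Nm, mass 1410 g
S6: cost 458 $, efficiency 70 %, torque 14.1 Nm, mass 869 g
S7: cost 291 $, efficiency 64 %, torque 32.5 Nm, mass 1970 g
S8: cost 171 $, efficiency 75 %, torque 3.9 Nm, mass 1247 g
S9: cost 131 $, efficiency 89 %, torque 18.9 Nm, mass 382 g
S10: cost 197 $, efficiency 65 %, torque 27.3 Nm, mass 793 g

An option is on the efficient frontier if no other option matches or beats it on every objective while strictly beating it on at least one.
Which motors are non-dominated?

S1: dominated by S4 (cost 245≤496, efficiency 87≥56, torque 32.6≥3.8, mass 842≤1646).
S2: dominated by S4 (cost 245≤477, efficiency 87≥71, torque 32.6≥1.2, mass 842≤1158).
S3: dominated by S4 (cost 245≤493, efficiency 87≥82, torque 32.6≥24.8, mass 842≤1871).
S4: not dominated (best torque).
S5: dominated by S4 (cost 245≤558, efficiency 87≥83, torque 32.6≥16.4, mass 842≤1410).
S6: dominated by S4 (cost 245≤458, efficiency 87≥70, torque 32.6≥14.1, mass 842≤869).
S7: dominated by S4 (cost 245≤291, efficiency 87≥64, torque 32.6≥32.5, mass 842≤1970).
S8: dominated by S9 (cost 131≤171, efficiency 89≥75, torque 18.9≥3.9, mass 382≤1247).
S9: not dominated (best cost).
S10: not dominated.

S4, S9, S10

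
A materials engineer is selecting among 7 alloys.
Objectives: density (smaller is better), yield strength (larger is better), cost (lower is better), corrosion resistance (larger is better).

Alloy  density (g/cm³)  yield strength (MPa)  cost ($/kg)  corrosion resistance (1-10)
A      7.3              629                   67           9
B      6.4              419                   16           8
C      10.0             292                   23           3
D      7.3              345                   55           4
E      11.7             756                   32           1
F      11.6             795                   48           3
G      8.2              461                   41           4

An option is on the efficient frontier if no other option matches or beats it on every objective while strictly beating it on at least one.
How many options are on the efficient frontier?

A: not dominated (best corrosion resistance).
B: not dominated (best density).
C: dominated by B (density 6.4≤10.0, yield strength 419≥292, cost 16≤23, corrosion resistance 8≥3).
D: dominated by B (density 6.4≤7.3, yield strength 419≥345, cost 16≤55, corrosion resistance 8≥4).
E: not dominated.
F: not dominated (best yield strength).
G: not dominated.
Pareto-optimal: A, B, E, F, G → 5.

5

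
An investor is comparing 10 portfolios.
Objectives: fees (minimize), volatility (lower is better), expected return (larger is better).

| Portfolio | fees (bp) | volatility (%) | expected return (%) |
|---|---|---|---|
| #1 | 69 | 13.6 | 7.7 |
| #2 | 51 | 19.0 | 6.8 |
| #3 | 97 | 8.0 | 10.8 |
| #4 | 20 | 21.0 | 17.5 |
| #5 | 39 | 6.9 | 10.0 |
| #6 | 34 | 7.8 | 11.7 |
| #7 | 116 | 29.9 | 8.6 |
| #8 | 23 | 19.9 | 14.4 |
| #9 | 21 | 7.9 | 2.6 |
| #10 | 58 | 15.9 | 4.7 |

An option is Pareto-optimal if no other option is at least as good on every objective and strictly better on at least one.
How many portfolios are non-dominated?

5

#1: dominated by #5 (fees 39≤69, volatility 6.9≤13.6, expected return 10.0≥7.7).
#2: dominated by #5 (fees 39≤51, volatility 6.9≤19.0, expected return 10.0≥6.8).
#3: dominated by #6 (fees 34≤97, volatility 7.8≤8.0, expected return 11.7≥10.8).
#4: not dominated (best fees).
#5: not dominated (best volatility).
#6: not dominated.
#7: dominated by #3 (fees 97≤116, volatility 8.0≤29.9, expected return 10.8≥8.6).
#8: not dominated.
#9: not dominated.
#10: dominated by #5 (fees 39≤58, volatility 6.9≤15.9, expected return 10.0≥4.7).
Pareto-optimal: #4, #5, #6, #8, #9 → 5.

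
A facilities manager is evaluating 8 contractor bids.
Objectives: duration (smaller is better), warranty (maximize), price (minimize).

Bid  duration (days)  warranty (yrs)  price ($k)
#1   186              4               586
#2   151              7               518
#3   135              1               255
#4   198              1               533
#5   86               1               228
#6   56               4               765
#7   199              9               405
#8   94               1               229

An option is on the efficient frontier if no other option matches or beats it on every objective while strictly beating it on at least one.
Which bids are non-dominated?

#2, #5, #6, #7

#1: dominated by #2 (duration 151≤186, warranty 7≥4, price 518≤586).
#2: not dominated.
#3: dominated by #5 (duration 86≤135, warranty 1≥1, price 228≤255).
#4: dominated by #2 (duration 151≤198, warranty 7≥1, price 518≤533).
#5: not dominated (best price).
#6: not dominated (best duration).
#7: not dominated (best warranty).
#8: dominated by #5 (duration 86≤94, warranty 1≥1, price 228≤229).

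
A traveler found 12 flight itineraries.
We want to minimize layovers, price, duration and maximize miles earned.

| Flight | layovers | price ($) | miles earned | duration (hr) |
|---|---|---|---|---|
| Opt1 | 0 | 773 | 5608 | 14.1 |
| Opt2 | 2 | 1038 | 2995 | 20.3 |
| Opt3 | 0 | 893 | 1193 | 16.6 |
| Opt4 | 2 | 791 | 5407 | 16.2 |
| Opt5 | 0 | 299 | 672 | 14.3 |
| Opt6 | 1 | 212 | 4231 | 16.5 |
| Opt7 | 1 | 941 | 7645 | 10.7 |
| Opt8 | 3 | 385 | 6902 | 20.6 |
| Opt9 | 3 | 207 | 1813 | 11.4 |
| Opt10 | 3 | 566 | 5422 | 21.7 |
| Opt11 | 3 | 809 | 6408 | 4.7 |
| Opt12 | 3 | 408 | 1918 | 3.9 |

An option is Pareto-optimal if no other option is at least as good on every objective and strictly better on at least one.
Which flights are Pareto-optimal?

Opt1, Opt5, Opt6, Opt7, Opt8, Opt9, Opt11, Opt12

Opt1: not dominated.
Opt2: dominated by Opt1 (layovers 0≤2, price 773≤1038, miles earned 5608≥2995, duration 14.1≤20.3).
Opt3: dominated by Opt1 (layovers 0≤0, price 773≤893, miles earned 5608≥1193, duration 14.1≤16.6).
Opt4: dominated by Opt1 (layovers 0≤2, price 773≤791, miles earned 5608≥5407, duration 14.1≤16.2).
Opt5: not dominated.
Opt6: not dominated.
Opt7: not dominated (best miles earned).
Opt8: not dominated.
Opt9: not dominated (best price).
Opt10: dominated by Opt8 (layovers 3≤3, price 385≤566, miles earned 6902≥5422, duration 20.6≤21.7).
Opt11: not dominated.
Opt12: not dominated (best duration).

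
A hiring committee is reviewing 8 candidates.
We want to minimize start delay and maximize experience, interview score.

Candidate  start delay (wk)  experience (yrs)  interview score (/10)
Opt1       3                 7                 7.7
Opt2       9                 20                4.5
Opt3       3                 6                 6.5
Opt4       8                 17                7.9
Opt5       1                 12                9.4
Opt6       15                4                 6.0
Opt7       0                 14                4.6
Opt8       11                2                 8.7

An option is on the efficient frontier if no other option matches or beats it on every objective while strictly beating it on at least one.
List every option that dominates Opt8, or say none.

Opt5

Opt5: start delay 1≤11, experience 12≥2, interview score 9.4≥8.7 — dominates Opt8.
Others (Opt1, Opt2, Opt3, Opt4, Opt6, Opt7) are each worse than Opt8 on at least one objective.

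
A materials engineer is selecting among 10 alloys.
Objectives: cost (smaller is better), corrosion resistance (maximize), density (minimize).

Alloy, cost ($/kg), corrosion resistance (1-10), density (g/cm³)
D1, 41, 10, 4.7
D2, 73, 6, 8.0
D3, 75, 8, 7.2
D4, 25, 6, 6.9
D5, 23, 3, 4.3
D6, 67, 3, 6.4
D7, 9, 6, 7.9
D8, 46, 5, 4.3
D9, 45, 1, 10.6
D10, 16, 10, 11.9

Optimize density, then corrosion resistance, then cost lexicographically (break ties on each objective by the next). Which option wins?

First minimize density: best is 4.3, kept {D5, D8}.
Then maximize corrosion resistance: best is 5, kept {D8}.

D8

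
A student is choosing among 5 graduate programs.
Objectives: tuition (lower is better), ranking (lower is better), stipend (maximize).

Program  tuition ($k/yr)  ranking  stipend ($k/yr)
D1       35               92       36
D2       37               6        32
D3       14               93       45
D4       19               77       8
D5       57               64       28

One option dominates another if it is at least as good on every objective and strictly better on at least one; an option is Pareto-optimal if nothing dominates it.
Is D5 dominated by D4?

No

D4 vs D5: D4 is worse on ranking (77 vs 64), so it does not dominate D5.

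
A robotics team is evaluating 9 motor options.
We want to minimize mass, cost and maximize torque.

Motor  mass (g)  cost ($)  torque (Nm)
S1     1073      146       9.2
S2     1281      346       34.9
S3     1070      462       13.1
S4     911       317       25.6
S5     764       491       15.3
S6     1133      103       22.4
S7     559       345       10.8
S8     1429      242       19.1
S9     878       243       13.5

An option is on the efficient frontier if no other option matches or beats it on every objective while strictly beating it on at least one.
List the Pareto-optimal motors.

S1, S2, S4, S5, S6, S7, S9

S1: not dominated.
S2: not dominated (best torque).
S3: dominated by S4 (mass 911≤1070, cost 317≤462, torque 25.6≥13.1).
S4: not dominated.
S5: not dominated.
S6: not dominated (best cost).
S7: not dominated (best mass).
S8: dominated by S6 (mass 1133≤1429, cost 103≤242, torque 22.4≥19.1).
S9: not dominated.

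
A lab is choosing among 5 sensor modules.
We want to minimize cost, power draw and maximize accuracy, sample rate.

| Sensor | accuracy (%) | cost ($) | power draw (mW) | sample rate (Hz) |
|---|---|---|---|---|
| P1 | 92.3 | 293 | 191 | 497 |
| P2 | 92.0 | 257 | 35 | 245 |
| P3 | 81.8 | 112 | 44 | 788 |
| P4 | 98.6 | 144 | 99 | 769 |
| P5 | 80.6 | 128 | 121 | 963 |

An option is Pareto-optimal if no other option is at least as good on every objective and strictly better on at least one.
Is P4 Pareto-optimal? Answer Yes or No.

P1: worse on accuracy (92.3 vs 98.6).
P2: worse on accuracy (92.0 vs 98.6).
P3: worse on accuracy (81.8 vs 98.6).
P5: worse on accuracy (80.6 vs 98.6).
No option is at least as good as P4 on every objective and strictly better on one.

Yes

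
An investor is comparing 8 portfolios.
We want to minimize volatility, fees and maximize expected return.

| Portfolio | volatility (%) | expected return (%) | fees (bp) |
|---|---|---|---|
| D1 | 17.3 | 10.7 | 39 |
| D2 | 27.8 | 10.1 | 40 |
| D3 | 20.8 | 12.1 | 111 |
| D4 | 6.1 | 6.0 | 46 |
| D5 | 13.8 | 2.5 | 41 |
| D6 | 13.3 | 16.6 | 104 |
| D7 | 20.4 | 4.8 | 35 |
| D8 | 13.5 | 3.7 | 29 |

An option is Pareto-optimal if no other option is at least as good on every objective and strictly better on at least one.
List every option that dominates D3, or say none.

D6: volatility 13.3≤20.8, expected return 16.6≥12.1, fees 104≤111 — dominates D3.
Others (D1, D2, D4, D5, D7, D8) are each worse than D3 on at least one objective.

D6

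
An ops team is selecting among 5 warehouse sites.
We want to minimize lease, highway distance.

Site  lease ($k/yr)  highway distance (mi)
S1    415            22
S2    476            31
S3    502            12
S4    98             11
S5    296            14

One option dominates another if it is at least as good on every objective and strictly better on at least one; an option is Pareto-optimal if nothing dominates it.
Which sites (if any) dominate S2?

S1, S4, S5

S1: lease 415≤476, highway distance 22≤31 — dominates S2.
S4: lease 98≤476, highway distance 11≤31 — dominates S2.
S5: lease 296≤476, highway distance 14≤31 — dominates S2.
Others (S3) are each worse than S2 on at least one objective.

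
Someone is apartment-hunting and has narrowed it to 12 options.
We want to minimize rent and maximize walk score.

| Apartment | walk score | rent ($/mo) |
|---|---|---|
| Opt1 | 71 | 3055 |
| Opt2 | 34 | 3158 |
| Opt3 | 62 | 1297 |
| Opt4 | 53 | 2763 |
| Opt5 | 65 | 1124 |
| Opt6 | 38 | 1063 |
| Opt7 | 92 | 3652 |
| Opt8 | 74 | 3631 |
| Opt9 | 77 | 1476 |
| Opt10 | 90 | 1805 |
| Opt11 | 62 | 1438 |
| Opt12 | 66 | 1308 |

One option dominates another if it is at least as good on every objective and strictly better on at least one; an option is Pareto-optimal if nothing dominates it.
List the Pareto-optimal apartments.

Opt5, Opt6, Opt7, Opt9, Opt10, Opt12

Opt1: dominated by Opt9 (walk score 77≥71, rent 1476≤3055).
Opt2: dominated by Opt1 (walk score 71≥34, rent 3055≤3158).
Opt3: dominated by Opt5 (walk score 65≥62, rent 1124≤1297).
Opt4: dominated by Opt3 (walk score 62≥53, rent 1297≤2763).
Opt5: not dominated.
Opt6: not dominated (best rent).
Opt7: not dominated (best walk score).
Opt8: dominated by Opt9 (walk score 77≥74, rent 1476≤3631).
Opt9: not dominated.
Opt10: not dominated.
Opt11: dominated by Opt3 (walk score 62≥62, rent 1297≤1438).
Opt12: not dominated.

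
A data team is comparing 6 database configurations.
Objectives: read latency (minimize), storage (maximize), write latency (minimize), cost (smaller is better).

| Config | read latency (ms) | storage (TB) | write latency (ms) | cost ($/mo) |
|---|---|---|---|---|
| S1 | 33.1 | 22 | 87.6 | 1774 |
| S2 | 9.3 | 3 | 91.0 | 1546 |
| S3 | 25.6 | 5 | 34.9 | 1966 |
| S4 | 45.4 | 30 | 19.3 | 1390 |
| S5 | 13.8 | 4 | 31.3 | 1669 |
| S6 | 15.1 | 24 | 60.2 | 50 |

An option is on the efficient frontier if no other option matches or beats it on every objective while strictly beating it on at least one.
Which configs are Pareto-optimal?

S2, S3, S4, S5, S6

S1: dominated by S6 (read latency 15.1≤33.1, storage 24≥22, write latency 60.2≤87.6, cost 50≤1774).
S2: not dominated (best read latency).
S3: not dominated.
S4: not dominated (best storage).
S5: not dominated.
S6: not dominated (best cost).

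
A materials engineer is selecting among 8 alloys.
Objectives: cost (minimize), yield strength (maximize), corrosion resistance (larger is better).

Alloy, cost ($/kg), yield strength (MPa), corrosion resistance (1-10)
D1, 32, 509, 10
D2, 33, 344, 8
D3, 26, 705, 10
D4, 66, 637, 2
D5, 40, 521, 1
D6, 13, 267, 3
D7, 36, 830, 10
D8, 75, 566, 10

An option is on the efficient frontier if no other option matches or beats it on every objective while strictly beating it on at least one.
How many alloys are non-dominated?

D1: dominated by D3 (cost 26≤32, yield strength 705≥509, corrosion resistance 10≥10).
D2: dominated by D1 (cost 32≤33, yield strength 509≥344, corrosion resistance 10≥8).
D3: not dominated.
D4: dominated by D3 (cost 26≤66, yield strength 705≥637, corrosion resistance 10≥2).
D5: dominated by D3 (cost 26≤40, yield strength 705≥521, corrosion resistance 10≥1).
D6: not dominated (best cost).
D7: not dominated (best yield strength).
D8: dominated by D3 (cost 26≤75, yield strength 705≥566, corrosion resistance 10≥10).
Pareto-optimal: D3, D6, D7 → 3.

3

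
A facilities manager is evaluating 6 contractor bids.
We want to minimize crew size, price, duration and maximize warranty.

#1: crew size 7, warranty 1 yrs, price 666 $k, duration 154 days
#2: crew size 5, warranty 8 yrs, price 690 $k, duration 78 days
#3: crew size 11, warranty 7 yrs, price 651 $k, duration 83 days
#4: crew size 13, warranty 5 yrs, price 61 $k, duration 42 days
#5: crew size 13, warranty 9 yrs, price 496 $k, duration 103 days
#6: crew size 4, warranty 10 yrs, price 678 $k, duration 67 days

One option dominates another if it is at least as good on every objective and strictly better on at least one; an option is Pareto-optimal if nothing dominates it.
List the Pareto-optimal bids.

#1, #3, #4, #5, #6

#1: not dominated.
#2: dominated by #6 (crew size 4≤5, warranty 10≥8, price 678≤690, duration 67≤78).
#3: not dominated.
#4: not dominated (best price).
#5: not dominated.
#6: not dominated (best crew size).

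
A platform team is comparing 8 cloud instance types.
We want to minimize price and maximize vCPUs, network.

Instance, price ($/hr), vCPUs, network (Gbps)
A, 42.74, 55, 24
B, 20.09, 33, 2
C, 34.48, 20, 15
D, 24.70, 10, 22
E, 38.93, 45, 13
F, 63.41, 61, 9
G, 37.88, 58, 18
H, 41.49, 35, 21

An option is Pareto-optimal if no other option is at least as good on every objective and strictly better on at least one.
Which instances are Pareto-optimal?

A, B, C, D, F, G, H

A: not dominated (best network).
B: not dominated (best price).
C: not dominated.
D: not dominated.
E: dominated by G (price 37.88≤38.93, vCPUs 58≥45, network 18≥13).
F: not dominated (best vCPUs).
G: not dominated.
H: not dominated.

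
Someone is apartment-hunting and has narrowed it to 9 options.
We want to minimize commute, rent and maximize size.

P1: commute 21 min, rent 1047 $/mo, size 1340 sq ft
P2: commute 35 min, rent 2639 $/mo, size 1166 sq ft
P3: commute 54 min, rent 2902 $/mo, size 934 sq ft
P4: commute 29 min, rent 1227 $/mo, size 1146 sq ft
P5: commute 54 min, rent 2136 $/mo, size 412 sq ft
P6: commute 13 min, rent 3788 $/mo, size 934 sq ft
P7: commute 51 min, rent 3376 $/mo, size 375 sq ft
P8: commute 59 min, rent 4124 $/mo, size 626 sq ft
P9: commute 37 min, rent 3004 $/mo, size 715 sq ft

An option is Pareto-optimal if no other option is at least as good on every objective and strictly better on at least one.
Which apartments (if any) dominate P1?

none

P2: worse on commute (35 vs 21).
P3: worse on commute (54 vs 21).
P4: worse on commute (29 vs 21).
P5: worse on commute (54 vs 21).
P6: worse on rent (3788 vs 1047).
P7: worse on commute (51 vs 21).
P8: worse on commute (59 vs 21).
P9: worse on commute (37 vs 21).
No option dominates P1.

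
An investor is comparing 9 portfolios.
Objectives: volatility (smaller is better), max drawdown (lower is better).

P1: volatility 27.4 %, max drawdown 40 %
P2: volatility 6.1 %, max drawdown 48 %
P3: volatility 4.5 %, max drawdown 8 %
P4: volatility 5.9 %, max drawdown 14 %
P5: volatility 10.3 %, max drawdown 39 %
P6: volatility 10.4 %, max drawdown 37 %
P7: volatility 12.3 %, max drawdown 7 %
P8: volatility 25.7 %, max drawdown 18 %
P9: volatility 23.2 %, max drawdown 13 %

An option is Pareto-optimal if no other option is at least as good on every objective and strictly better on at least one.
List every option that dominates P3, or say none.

P1: worse on volatility (27.4 vs 4.5).
P2: worse on volatility (6.1 vs 4.5).
P4: worse on volatility (5.9 vs 4.5).
P5: worse on volatility (10.3 vs 4.5).
P6: worse on volatility (10.4 vs 4.5).
P7: worse on volatility (12.3 vs 4.5).
P8: worse on volatility (25.7 vs 4.5).
P9: worse on volatility (23.2 vs 4.5).
No option dominates P3.

none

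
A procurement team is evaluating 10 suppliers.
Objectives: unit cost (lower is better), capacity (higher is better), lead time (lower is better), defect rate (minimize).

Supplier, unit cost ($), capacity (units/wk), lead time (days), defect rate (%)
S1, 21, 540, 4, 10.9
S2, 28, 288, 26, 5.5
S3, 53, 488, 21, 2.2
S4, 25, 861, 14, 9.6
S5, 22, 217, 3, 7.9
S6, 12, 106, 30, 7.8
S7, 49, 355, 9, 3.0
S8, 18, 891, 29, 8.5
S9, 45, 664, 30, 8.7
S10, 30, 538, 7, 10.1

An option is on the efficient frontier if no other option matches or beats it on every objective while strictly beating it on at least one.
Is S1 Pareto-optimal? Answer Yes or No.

Yes

S2: worse on unit cost (28 vs 21).
S3: worse on unit cost (53 vs 21).
S4: worse on unit cost (25 vs 21).
S5: worse on unit cost (22 vs 21).
S6: worse on capacity (106 vs 540).
S7: worse on unit cost (49 vs 21).
S8: worse on lead time (29 vs 4).
S9: worse on unit cost (45 vs 21).
S10: worse on unit cost (30 vs 21).
No option is at least as good as S1 on every objective and strictly better on one.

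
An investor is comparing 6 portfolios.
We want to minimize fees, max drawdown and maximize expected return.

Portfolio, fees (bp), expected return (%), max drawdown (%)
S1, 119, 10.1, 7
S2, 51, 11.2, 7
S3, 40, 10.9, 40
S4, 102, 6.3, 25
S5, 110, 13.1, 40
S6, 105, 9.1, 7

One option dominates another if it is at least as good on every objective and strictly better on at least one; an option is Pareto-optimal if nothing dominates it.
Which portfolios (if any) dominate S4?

S2: fees 51≤102, expected return 11.2≥6.3, max drawdown 7≤25 — dominates S4.
Others (S1, S3, S5, S6) are each worse than S4 on at least one objective.

S2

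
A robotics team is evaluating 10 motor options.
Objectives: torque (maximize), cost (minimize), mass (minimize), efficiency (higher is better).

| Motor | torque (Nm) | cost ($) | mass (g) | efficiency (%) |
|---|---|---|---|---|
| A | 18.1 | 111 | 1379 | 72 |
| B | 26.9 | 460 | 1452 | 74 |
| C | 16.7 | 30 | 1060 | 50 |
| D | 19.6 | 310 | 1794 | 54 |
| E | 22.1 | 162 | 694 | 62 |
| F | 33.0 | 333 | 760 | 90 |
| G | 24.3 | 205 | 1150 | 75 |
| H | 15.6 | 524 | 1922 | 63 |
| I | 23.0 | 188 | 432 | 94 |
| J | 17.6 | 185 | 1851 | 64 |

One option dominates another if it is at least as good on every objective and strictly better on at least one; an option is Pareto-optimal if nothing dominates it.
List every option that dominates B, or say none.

F

F: torque 33.0≥26.9, cost 333≤460, mass 760≤1452, efficiency 90≥74 — dominates B.
Others (A, C, D, E, G, H, I, J) are each worse than B on at least one objective.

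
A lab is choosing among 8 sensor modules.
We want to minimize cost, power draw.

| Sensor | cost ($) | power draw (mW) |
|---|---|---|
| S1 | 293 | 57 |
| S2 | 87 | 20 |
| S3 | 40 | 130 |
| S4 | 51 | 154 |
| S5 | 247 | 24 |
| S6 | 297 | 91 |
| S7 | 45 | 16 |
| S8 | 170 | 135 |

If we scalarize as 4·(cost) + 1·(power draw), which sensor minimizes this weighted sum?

S7

S1: 4·293 + 1·57 = 1229
S2: 4·87 + 1·20 = 368
S3: 4·40 + 1·130 = 290
S4: 4·51 + 1·154 = 358
S5: 4·247 + 1·24 = 1012
S6: 4·297 + 1·91 = 1279
S7: 4·45 + 1·16 = 196
S8: 4·170 + 1·135 = 815
Lowest: S7 at 196.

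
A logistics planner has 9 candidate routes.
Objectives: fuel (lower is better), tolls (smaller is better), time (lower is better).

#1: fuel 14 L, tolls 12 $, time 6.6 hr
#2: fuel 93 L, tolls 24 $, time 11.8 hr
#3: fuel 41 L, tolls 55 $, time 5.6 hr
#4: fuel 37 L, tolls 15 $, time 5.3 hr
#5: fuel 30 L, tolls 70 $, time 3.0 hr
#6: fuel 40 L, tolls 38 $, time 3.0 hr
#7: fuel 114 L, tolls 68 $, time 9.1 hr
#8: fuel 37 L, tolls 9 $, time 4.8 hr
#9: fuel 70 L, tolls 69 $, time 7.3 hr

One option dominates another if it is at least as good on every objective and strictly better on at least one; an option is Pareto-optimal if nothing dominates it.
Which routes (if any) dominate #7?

#1: fuel 14≤114, tolls 12≤68, time 6.6≤9.1 — dominates #7.
#3: fuel 41≤114, tolls 55≤68, time 5.6≤9.1 — dominates #7.
#4: fuel 37≤114, tolls 15≤68, time 5.3≤9.1 — dominates #7.
#6: fuel 40≤114, tolls 38≤68, time 3.0≤9.1 — dominates #7.
#8: fuel 37≤114, tolls 9≤68, time 4.8≤9.1 — dominates #7.
Others (#2, #5, #9) are each worse than #7 on at least one objective.

#1, #3, #4, #6, #8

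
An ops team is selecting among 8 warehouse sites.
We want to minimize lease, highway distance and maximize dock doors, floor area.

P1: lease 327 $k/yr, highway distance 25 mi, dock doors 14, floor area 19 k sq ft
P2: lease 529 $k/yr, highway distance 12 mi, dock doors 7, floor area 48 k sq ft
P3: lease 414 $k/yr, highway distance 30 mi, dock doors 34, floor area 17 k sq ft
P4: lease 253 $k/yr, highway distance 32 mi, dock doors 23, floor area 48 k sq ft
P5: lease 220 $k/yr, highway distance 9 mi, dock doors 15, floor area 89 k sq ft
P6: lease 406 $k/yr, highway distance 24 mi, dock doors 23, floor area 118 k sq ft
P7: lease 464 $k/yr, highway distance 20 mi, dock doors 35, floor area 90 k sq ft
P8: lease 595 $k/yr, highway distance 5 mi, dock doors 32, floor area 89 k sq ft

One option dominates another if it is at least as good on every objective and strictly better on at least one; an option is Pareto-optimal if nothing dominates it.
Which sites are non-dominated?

P3, P4, P5, P6, P7, P8

P1: dominated by P5 (lease 220≤327, highway distance 9≤25, dock doors 15≥14, floor area 89≥19).
P2: dominated by P5 (lease 220≤529, highway distance 9≤12, dock doors 15≥7, floor area 89≥48).
P3: not dominated.
P4: not dominated.
P5: not dominated (best lease).
P6: not dominated (best floor area).
P7: not dominated (best dock doors).
P8: not dominated (best highway distance).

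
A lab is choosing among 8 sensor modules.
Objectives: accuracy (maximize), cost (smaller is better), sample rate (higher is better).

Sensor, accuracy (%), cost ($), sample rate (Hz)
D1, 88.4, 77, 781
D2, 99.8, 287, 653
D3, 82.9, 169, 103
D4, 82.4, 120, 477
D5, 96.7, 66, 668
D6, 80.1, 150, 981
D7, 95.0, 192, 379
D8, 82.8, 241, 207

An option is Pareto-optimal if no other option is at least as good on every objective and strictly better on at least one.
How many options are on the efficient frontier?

4

D1: not dominated.
D2: not dominated (best accuracy).
D3: dominated by D1 (accuracy 88.4≥82.9, cost 77≤169, sample rate 781≥103).
D4: dominated by D1 (accuracy 88.4≥82.4, cost 77≤120, sample rate 781≥477).
D5: not dominated (best cost).
D6: not dominated (best sample rate).
D7: dominated by D5 (accuracy 96.7≥95.0, cost 66≤192, sample rate 668≥379).
D8: dominated by D1 (accuracy 88.4≥82.8, cost 77≤241, sample rate 781≥207).
Pareto-optimal: D1, D2, D5, D6 → 4.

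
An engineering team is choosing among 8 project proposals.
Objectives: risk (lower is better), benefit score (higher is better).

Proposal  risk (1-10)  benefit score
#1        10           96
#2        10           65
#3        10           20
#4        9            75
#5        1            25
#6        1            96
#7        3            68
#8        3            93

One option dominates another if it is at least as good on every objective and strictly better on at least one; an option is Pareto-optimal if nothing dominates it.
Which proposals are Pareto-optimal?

#1: dominated by #6 (risk 1≤10, benefit score 96≥96).
#2: dominated by #1 (risk 10≤10, benefit score 96≥65).
#3: dominated by #1 (risk 10≤10, benefit score 96≥20).
#4: dominated by #6 (risk 1≤9, benefit score 96≥75).
#5: dominated by #6 (risk 1≤1, benefit score 96≥25).
#6: not dominated.
#7: dominated by #6 (risk 1≤3, benefit score 96≥68).
#8: dominated by #6 (risk 1≤3, benefit score 96≥93).

#6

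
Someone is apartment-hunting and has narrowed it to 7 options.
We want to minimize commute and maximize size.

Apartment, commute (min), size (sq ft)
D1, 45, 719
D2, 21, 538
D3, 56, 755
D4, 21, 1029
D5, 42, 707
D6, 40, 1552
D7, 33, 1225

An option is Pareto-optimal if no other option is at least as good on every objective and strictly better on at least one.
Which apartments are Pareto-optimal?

D4, D6, D7

D1: dominated by D4 (commute 21≤45, size 1029≥719).
D2: dominated by D4 (commute 21≤21, size 1029≥538).
D3: dominated by D4 (commute 21≤56, size 1029≥755).
D4: not dominated.
D5: dominated by D4 (commute 21≤42, size 1029≥707).
D6: not dominated (best size).
D7: not dominated.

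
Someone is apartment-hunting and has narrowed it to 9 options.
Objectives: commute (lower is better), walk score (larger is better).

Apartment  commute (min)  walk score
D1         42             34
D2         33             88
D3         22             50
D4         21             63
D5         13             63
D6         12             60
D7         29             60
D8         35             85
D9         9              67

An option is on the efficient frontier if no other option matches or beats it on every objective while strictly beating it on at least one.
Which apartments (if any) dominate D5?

D9: commute 9≤13, walk score 67≥63 — dominates D5.
Others (D1, D2, D3, D4, D6, D7, D8) are each worse than D5 on at least one objective.

D9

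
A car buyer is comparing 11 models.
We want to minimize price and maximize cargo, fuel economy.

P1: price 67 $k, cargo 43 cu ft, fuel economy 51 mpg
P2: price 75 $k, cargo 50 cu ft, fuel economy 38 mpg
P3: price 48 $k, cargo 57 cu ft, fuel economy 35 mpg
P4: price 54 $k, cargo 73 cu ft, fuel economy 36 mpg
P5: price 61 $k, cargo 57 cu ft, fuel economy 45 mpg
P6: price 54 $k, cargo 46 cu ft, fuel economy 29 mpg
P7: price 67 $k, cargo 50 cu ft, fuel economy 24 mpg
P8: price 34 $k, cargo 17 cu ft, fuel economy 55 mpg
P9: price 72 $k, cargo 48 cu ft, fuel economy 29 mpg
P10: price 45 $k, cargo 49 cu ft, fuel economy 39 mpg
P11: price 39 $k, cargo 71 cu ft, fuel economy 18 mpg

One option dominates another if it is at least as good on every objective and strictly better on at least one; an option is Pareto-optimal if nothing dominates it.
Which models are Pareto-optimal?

P1: not dominated.
P2: dominated by P5 (price 61≤75, cargo 57≥50, fuel economy 45≥38).
P3: not dominated.
P4: not dominated (best cargo).
P5: not dominated.
P6: dominated by P3 (price 48≤54, cargo 57≥46, fuel economy 35≥29).
P7: dominated by P3 (price 48≤67, cargo 57≥50, fuel economy 35≥24).
P8: not dominated (best price).
P9: dominated by P3 (price 48≤72, cargo 57≥48, fuel economy 35≥29).
P10: not dominated.
P11: not dominated.

P1, P3, P4, P5, P8, P10, P11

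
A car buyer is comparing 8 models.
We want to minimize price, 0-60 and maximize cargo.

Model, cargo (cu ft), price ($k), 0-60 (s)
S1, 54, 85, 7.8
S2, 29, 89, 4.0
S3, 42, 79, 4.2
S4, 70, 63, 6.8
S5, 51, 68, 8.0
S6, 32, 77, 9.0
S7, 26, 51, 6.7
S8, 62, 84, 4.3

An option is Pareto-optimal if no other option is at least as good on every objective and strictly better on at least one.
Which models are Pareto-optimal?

S2, S3, S4, S7, S8

S1: dominated by S4 (cargo 70≥54, price 63≤85, 0-60 6.8≤7.8).
S2: not dominated (best 0-60).
S3: not dominated.
S4: not dominated (best cargo).
S5: dominated by S4 (cargo 70≥51, price 63≤68, 0-60 6.8≤8.0).
S6: dominated by S4 (cargo 70≥32, price 63≤77, 0-60 6.8≤9.0).
S7: not dominated (best price).
S8: not dominated.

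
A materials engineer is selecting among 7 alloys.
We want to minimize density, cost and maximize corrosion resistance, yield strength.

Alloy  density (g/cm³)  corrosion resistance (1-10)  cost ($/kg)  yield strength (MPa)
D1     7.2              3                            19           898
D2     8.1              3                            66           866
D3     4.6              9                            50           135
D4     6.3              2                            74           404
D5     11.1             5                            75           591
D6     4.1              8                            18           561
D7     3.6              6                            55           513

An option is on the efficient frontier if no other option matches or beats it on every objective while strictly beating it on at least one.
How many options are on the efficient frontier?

5

D1: not dominated (best yield strength).
D2: dominated by D1 (density 7.2≤8.1, corrosion resistance 3≥3, cost 19≤66, yield strength 898≥866).
D3: not dominated (best corrosion resistance).
D4: dominated by D6 (density 4.1≤6.3, corrosion resistance 8≥2, cost 18≤74, yield strength 561≥404).
D5: not dominated.
D6: not dominated (best cost).
D7: not dominated (best density).
Pareto-optimal: D1, D3, D5, D6, D7 → 5.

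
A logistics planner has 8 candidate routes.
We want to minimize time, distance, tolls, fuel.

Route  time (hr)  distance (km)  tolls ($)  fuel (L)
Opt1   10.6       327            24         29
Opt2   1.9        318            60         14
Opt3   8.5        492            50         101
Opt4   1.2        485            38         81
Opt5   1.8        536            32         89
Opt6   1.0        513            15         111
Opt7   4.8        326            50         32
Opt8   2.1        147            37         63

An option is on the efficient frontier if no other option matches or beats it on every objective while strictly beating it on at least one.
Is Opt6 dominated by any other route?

No

Opt1: worse on time (10.6 vs 1.0).
Opt2: worse on time (1.9 vs 1.0).
Opt3: worse on time (8.5 vs 1.0).
Opt4: worse on time (1.2 vs 1.0).
Opt5: worse on time (1.8 vs 1.0).
Opt7: worse on time (4.8 vs 1.0).
Opt8: worse on time (2.1 vs 1.0).
No option is at least as good as Opt6 on every objective and strictly better on one.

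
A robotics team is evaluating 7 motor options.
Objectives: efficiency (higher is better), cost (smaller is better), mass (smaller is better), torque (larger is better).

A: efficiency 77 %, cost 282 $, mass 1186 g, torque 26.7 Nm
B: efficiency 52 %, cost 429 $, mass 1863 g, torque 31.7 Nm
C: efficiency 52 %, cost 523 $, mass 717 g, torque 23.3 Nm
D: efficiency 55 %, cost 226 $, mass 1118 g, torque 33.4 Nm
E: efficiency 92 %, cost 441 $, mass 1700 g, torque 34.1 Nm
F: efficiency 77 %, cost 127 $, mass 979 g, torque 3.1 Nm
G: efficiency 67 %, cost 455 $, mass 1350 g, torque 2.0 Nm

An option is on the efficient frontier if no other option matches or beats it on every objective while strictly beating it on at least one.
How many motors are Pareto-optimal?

5

A: not dominated.
B: dominated by D (efficiency 55≥52, cost 226≤429, mass 1118≤1863, torque 33.4≥31.7).
C: not dominated (best mass).
D: not dominated.
E: not dominated (best efficiency).
F: not dominated (best cost).
G: dominated by A (efficiency 77≥67, cost 282≤455, mass 1186≤1350, torque 26.7≥2.0).
Pareto-optimal: A, C, D, E, F → 5.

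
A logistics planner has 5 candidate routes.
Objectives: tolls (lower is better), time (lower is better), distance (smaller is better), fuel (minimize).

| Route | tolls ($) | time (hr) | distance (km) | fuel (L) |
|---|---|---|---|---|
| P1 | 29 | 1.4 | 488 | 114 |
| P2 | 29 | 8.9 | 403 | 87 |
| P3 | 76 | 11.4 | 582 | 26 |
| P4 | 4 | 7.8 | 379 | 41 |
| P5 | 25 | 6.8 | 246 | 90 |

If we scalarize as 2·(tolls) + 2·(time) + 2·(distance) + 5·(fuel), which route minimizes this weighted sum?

P4

P1: 2·29 + 2·1.4 + 2·488 + 5·114 = 1606.8
P2: 2·29 + 2·8.9 + 2·403 + 5·87 = 1316.8
P3: 2·76 + 2·11.4 + 2·582 + 5·26 = 1468.8
P4: 2·4 + 2·7.8 + 2·379 + 5·41 = 986.6
P5: 2·25 + 2·6.8 + 2·246 + 5·90 = 1005.6
Lowest: P4 at 986.6.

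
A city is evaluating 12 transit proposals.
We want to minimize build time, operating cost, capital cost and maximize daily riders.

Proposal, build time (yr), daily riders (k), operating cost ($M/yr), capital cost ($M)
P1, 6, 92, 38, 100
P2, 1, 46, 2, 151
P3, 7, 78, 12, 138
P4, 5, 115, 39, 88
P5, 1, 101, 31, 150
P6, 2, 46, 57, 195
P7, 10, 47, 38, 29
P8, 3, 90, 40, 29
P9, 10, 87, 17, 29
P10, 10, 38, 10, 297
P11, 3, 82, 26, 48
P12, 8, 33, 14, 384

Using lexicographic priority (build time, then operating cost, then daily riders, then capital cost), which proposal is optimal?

First minimize build time: best is 1, kept {P2, P5}.
Then minimize operating cost: best is 2, kept {P2}.

P2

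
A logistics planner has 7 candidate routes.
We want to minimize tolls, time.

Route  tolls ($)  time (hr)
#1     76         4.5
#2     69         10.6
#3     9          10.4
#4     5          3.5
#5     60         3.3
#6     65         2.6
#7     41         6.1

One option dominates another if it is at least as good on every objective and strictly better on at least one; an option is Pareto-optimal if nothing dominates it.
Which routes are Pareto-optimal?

#4, #5, #6

#1: dominated by #4 (tolls 5≤76, time 3.5≤4.5).
#2: dominated by #3 (tolls 9≤69, time 10.4≤10.6).
#3: dominated by #4 (tolls 5≤9, time 3.5≤10.4).
#4: not dominated (best tolls).
#5: not dominated.
#6: not dominated (best time).
#7: dominated by #4 (tolls 5≤41, time 3.5≤6.1).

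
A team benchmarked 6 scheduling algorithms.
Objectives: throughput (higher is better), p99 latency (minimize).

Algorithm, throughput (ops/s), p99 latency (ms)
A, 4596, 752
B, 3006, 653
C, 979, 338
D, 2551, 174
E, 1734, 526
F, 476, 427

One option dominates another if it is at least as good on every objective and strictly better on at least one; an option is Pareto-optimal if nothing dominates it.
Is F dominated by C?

Yes

C vs F: throughput 979≥476, p99 latency 338≤427 — C is at least as good on every objective with at least one strict improvement.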